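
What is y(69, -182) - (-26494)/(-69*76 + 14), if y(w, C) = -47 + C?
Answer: -612082/2615 ≈ -234.07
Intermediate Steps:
y(69, -182) - (-26494)/(-69*76 + 14) = (-47 - 182) - (-26494)/(-69*76 + 14) = -229 - (-26494)/(-5244 + 14) = -229 - (-26494)/(-5230) = -229 - (-26494)*(-1)/5230 = -229 - 1*13247/2615 = -229 - 13247/2615 = -612082/2615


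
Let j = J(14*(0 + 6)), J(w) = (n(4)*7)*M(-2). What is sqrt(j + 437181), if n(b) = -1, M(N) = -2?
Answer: sqrt(437195) ≈ 661.21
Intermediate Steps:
J(w) = 14 (J(w) = -1*7*(-2) = -7*(-2) = 14)
j = 14
sqrt(j + 437181) = sqrt(14 + 437181) = sqrt(437195)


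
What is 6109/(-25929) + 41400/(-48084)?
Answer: -113933813/103897503 ≈ -1.0966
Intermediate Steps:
6109/(-25929) + 41400/(-48084) = 6109*(-1/25929) + 41400*(-1/48084) = -6109/25929 - 3450/4007 = -113933813/103897503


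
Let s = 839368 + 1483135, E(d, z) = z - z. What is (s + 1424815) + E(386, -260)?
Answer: 3747318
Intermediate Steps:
E(d, z) = 0
s = 2322503
(s + 1424815) + E(386, -260) = (2322503 + 1424815) + 0 = 3747318 + 0 = 3747318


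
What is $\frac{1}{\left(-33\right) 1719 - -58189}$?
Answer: $\frac{1}{1462} \approx 0.00068399$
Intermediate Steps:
$\frac{1}{\left(-33\right) 1719 - -58189} = \frac{1}{-56727 + 58189} = \frac{1}{1462}$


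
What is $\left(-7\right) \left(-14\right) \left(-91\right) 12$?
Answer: $-107016$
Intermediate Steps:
$\left(-7\right) \left(-14\right) \left(-91\right) 12 = 98 \left(-91\right) 12 = \left(-8918\right) 12 = -107016$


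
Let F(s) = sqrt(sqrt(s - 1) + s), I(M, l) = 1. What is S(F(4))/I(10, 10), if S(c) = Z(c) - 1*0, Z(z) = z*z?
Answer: 4 + sqrt(3) ≈ 5.7320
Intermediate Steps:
Z(z) = z**2
F(s) = sqrt(s + sqrt(-1 + s)) (F(s) = sqrt(sqrt(-1 + s) + s) = sqrt(s + sqrt(-1 + s)))
S(c) = c**2 (S(c) = c**2 - 1*0 = c**2 + 0 = c**2)
S(F(4))/I(10, 10) = (sqrt(4 + sqrt(-1 + 4)))**2/1 = 1*(sqrt(4 + sqrt(3)))**2 = 1*(4 + sqrt(3)) = 4 + sqrt(3)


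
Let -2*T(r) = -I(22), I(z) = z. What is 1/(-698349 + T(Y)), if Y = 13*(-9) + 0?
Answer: -1/698338 ≈ -1.4320e-6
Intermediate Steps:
Y = -117 (Y = -117 + 0 = -117)
T(r) = 11 (T(r) = -(-1)*22/2 = -1/2*(-22) = 11)
1/(-698349 + T(Y)) = 1/(-698349 + 11) = 1/(-698338) = -1/698338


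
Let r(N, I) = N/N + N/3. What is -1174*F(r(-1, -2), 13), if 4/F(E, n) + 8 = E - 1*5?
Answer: 14088/37 ≈ 380.76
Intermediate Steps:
r(N, I) = 1 + N/3 (r(N, I) = 1 + N*(⅓) = 1 + N/3)
F(E, n) = 4/(-13 + E) (F(E, n) = 4/(-8 + (E - 1*5)) = 4/(-8 + (E - 5)) = 4/(-8 + (-5 + E)) = 4/(-13 + E))
-1174*F(r(-1, -2), 13) = -4696/(-13 + (1 + (⅓)*(-1))) = -4696/(-13 + (1 - ⅓)) = -4696/(-13 + ⅔) = -4696/(-37/3) = -4696*(-3)/37 = -1174*(-12/37) = 14088/37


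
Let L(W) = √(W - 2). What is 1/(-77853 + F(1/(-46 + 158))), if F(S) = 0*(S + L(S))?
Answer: -1/77853 ≈ -1.2845e-5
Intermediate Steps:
L(W) = √(-2 + W)
F(S) = 0 (F(S) = 0*(S + √(-2 + S)) = 0)
1/(-77853 + F(1/(-46 + 158))) = 1/(-77853 + 0) = 1/(-77853) = -1/77853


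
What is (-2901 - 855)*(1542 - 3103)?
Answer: 5863116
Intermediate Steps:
(-2901 - 855)*(1542 - 3103) = -3756*(-1561) = 5863116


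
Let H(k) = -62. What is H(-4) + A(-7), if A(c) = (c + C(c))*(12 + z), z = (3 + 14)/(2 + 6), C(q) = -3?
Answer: -813/4 ≈ -203.25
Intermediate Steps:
z = 17/8 ≈ 2.1250
A(c) = -339/8 + 113*c/8 (A(c) = (c - 3)*(12 + 17/8) = (-3 + c)*(113/8) = -339/8 + 113*c/8)
H(-4) + A(-7) = -62 + (-339/8 + (113/8)*(-7)) = -62 + (-339/8 - 791/8) = -62 - 565/4 = -813/4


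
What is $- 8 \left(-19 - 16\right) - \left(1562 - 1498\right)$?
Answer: $216$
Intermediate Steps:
$- 8 \left(-19 - 16\right) - \left(1562 - 1498\right) = \left(-8\right) \left(-35\right) - \left(1562 - 1498\right) = 280 - 64 = 216$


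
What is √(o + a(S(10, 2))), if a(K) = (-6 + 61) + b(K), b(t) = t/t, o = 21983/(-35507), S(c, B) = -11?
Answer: √69821284363/35507 ≈ 7.4418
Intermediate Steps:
o = -21983/35507 (o = 21983*(-1/35507) = -21983/35507 ≈ -0.61912)
b(t) = 1
a(K) = 56 (a(K) = (-6 + 61) + 1 = 55 + 1 = 56)
√(o + a(S(10, 2))) = √(-21983/35507 + 56) = √(1966409/35507) = √69821284363/35507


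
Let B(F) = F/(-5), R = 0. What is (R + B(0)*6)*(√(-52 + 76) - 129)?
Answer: 0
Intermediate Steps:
B(F) = -F/5 (B(F) = F*(-⅕) = -F/5)
(R + B(0)*6)*(√(-52 + 76) - 129) = (0 - ⅕*0*6)*(√(-52 + 76) - 129) = (0 + 0*6)*(√24 - 129) = (0 + 0)*(2*√6 - 129) = 0*(-129 + 2*√6) = 0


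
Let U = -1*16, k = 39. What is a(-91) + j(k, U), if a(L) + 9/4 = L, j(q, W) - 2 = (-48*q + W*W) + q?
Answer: -6673/4 ≈ -1668.3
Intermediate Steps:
U = -16
j(q, W) = 2 + W**2 - 47*q (j(q, W) = 2 + ((-48*q + W*W) + q) = 2 + ((-48*q + W**2) + q) = 2 + ((W**2 - 48*q) + q) = 2 + (W**2 - 47*q) = 2 + W**2 - 47*q)
a(L) = -9/4 + L
a(-91) + j(k, U) = (-9/4 - 91) + (2 + (-16)**2 - 47*39) = -373/4 + (2 + 256 - 1833) = -373/4 - 1575 = -6673/4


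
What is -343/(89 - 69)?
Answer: -343/20 ≈ -17.150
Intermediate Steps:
-343/(89 - 69) = -343/20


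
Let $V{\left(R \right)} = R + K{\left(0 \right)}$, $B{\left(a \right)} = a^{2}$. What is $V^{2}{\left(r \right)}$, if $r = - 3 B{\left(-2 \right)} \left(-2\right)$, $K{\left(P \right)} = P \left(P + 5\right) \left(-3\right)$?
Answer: $576$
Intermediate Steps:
$K{\left(P \right)} = - 3 P \left(5 + P\right)$ ($K{\left(P \right)} = P \left(5 + P\right) \left(-3\right) = - 3 P \left(5 + P\right)$)
$r = 24$ ($r = - 3 \left(-2\right)^{2} \left(-2\right) = \left(-3\right) 4 \left(-2\right) = \left(-12\right) \left(-2\right) = 24$)
$V{\left(R \right)} = R$ ($V{\left(R \right)} = R - 0 \left(5 + 0\right) = R - 0 \cdot 5 = R + 0 = R$)
$V^{2}{\left(r \right)} = 24^{2} = 576$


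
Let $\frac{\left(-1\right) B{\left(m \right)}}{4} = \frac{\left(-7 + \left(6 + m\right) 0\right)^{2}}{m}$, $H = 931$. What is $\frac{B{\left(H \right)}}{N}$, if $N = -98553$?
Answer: $\frac{4}{1872507} \approx 2.1362 \cdot 10^{-6}$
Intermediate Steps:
$B{\left(m \right)} = - \frac{196}{m}$ ($B{\left(m \right)} = - 4 \frac{\left(-7 + \left(6 + m\right) 0\right)^{2}}{m} = - 4 \frac{\left(-7 + 0\right)^{2}}{m} = - 4 \frac{\left(-7\right)^{2}}{m} = - 4 \frac{49}{m} = - \frac{196}{m}$)
$\frac{B{\left(H \right)}}{N} = \frac{\left(-196\right) \frac{1}{931}}{-98553} = \left(-196\right) \frac{1}{931} \left(- \frac{1}{98553}\right) = \left(- \frac{4}{19}\right) \left(- \frac{1}{98553}\right) = \frac{4}{1872507}$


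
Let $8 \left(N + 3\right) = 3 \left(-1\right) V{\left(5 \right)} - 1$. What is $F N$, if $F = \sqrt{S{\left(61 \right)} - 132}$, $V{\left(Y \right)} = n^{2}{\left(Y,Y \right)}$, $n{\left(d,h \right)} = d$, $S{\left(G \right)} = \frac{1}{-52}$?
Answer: $- \frac{25 i \sqrt{89245}}{52} \approx - 143.62 i$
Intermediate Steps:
$S{\left(G \right)} = - \frac{1}{52}$
$V{\left(Y \right)} = Y^{2}$
$F = \frac{i \sqrt{89245}}{26}$ ($F = \sqrt{- \frac{1}{52} - 132} = \sqrt{- \frac{6865}{52}} = \frac{i \sqrt{89245}}{26} \approx 11.49 i$)
$N = - \frac{25}{2}$ ($N = -3 + \frac{3 \left(-1\right) 5^{2} - 1}{8} = -3 + \frac{\left(-3\right) 25 - 1}{8} = -3 + \frac{-75 - 1}{8} = -3 + \frac{1}{8} \left(-76\right) = -3 - \frac{19}{2} = - \frac{25}{2} \approx -12.5$)
$F N = \frac{i \sqrt{89245}}{26} \left(- \frac{25}{2}\right) = - \frac{25 i \sqrt{89245}}{52}$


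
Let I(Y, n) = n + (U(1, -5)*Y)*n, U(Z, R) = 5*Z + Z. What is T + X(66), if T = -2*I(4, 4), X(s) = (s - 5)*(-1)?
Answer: -261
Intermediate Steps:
U(Z, R) = 6*Z
X(s) = 5 - s (X(s) = (-5 + s)*(-1) = 5 - s)
I(Y, n) = n + 6*Y*n (I(Y, n) = n + ((6*1)*Y)*n = n + (6*Y)*n = n + 6*Y*n)
T = -200 (T = -8*(1 + 6*4) = -8*(1 + 24) = -8*25 = -2*100 = -200)
T + X(66) = -200 + (5 - 1*66) = -200 + (5 - 66) = -200 - 61 = -261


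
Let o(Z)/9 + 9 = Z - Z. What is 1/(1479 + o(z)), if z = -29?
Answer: 1/1398 ≈ 0.00071531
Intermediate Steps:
o(Z) = -81 (o(Z) = -81 + 9*(Z - Z) = -81 + 9*0 = -81 + 0 = -81)
1/(1479 + o(z)) = 1/(1479 - 81) = 1/1398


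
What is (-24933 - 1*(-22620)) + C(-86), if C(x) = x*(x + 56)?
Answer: 267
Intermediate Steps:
C(x) = x*(56 + x)
(-24933 - 1*(-22620)) + C(-86) = (-24933 - 1*(-22620)) - 86*(56 - 86) = (-24933 + 22620) - 86*(-30) = -2313 + 2580 = 267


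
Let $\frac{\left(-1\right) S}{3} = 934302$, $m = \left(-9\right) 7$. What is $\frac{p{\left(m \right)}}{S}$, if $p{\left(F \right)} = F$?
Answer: $\frac{7}{311434} \approx 2.2477 \cdot 10^{-5}$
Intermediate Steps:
$m = -63$
$S = -2802906$ ($S = \left(-3\right) 934302 = -2802906$)
$\frac{p{\left(m \right)}}{S} = - \frac{63}{-2802906} = \left(-63\right) \left(- \frac{1}{2802906}\right) = \frac{7}{311434}$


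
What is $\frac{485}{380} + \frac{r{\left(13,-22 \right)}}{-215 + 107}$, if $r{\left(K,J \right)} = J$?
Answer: $\frac{3037}{2052} \approx 1.48$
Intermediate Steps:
$\frac{485}{380} + \frac{r{\left(13,-22 \right)}}{-215 + 107} = \frac{485}{380} - \frac{22}{-215 + 107} = 485 \cdot \frac{1}{380} - \frac{22}{-108} = \frac{97}{76} - - \frac{11}{54} = \frac{97}{76} + \frac{11}{54} = \frac{3037}{2052}$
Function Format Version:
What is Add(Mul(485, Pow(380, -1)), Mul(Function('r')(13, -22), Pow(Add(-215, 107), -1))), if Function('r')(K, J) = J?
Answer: Rational(3037, 2052) ≈ 1.4800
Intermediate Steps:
Add(Mul(485, Pow(380, -1)), Mul(Function('r')(13, -22), Pow(Add(-215, 107), -1))) = Add(Mul(485, Pow(380, -1)), Mul(-22, Pow(Add(-215, 107), -1))) = Add(Mul(485, Rational(1, 380)), Mul(-22, Pow(-108, -1))) = Add(Rational(97, 76), Mul(-22, Rational(-1, 108))) = Add(Rational(97, 76), Rational(11, 54)) = Rational(3037, 2052)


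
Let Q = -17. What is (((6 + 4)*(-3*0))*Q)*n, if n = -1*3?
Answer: 0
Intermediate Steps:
n = -3
(((6 + 4)*(-3*0))*Q)*n = (((6 + 4)*(-3*0))*(-17))*(-3) = ((10*0)*(-17))*(-3) = (0*(-17))*(-3) = 0*(-3) = 0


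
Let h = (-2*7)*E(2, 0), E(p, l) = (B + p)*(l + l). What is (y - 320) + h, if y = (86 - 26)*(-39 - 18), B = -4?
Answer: -3740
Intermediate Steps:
E(p, l) = 2*l*(-4 + p) (E(p, l) = (-4 + p)*(l + l) = (-4 + p)*(2*l) = 2*l*(-4 + p))
y = -3420 (y = 60*(-57) = -3420)
h = 0 (h = (-2*7)*(2*0*(-4 + 2)) = -28*0*(-2) = -14*0 = 0)
(y - 320) + h = (-3420 - 320) + 0 = -3740 + 0 = -3740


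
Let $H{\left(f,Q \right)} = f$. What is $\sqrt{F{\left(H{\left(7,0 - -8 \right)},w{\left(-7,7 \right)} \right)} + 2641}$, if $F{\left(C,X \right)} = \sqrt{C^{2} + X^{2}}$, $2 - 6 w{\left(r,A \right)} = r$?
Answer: $\frac{\sqrt{10564 + 2 \sqrt{205}}}{2} \approx 51.46$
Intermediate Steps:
$w{\left(r,A \right)} = \frac{1}{3} - \frac{r}{6}$
$\sqrt{F{\left(H{\left(7,0 - -8 \right)},w{\left(-7,7 \right)} \right)} + 2641} = \sqrt{\sqrt{7^{2} + \left(\frac{1}{3} - - \frac{7}{6}\right)^{2}} + 2641} = \sqrt{\sqrt{49 + \left(\frac{1}{3} + \frac{7}{6}\right)^{2}} + 2641} = \sqrt{\sqrt{49 + \left(\frac{3}{2}\right)^{2}} + 2641} = \sqrt{\sqrt{49 + \frac{9}{4}} + 2641} = \sqrt{\sqrt{\frac{205}{4}} + 2641} = \sqrt{\frac{\sqrt{205}}{2} + 2641} = \sqrt{2641 + \frac{\sqrt{205}}{2}}$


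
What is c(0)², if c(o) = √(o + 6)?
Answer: 6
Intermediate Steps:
c(o) = √(6 + o)
c(0)² = (√(6 + 0))² = (√6)² = 6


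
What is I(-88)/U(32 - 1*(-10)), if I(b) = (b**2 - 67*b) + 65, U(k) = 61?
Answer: 13705/61 ≈ 224.67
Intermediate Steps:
I(b) = 65 + b**2 - 67*b
I(-88)/U(32 - 1*(-10)) = (65 + (-88)**2 - 67*(-88))/61 = (65 + 7744 + 5896)*(1/61) = 13705*(1/61) = 13705/61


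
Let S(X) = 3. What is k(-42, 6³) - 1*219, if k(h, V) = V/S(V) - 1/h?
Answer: -6173/42 ≈ -146.98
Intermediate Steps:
k(h, V) = -1/h + V/3 (k(h, V) = V/3 - 1/h = -1/h + V/3)
k(-42, 6³) - 1*219 = (-1/(-42) + (⅓)*6³) - 1*219 = (-1*(-1/42) + (⅓)*216) - 219 = (1/42 + 72) - 219 = 3025/42 - 219 = -6173/42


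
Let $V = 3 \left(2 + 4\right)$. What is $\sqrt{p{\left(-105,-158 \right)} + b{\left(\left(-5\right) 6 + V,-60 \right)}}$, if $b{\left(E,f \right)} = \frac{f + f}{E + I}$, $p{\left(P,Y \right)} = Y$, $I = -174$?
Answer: $\frac{3 i \sqrt{16802}}{31} \approx 12.544 i$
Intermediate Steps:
$V = 18$ ($V = 3 \cdot 6 = 18$)
$b{\left(E,f \right)} = \frac{2 f}{-174 + E}$ ($b{\left(E,f \right)} = \frac{f + f}{E - 174} = \frac{2 f}{-174 + E}$)
$\sqrt{p{\left(-105,-158 \right)} + b{\left(\left(-5\right) 6 + V,-60 \right)}} = \sqrt{-158 + 2 \left(-60\right) \frac{1}{-174 + \left(\left(-5\right) 6 + 18\right)}} = \sqrt{-158 + 2 \left(-60\right) \frac{1}{-174 + \left(-30 + 18\right)}} = \sqrt{-158 + 2 \left(-60\right) \frac{1}{-174 - 12}} = \sqrt{-158 + 2 \left(-60\right) \frac{1}{-186}} = \sqrt{-158 + 2 \left(-60\right) \left(- \frac{1}{186}\right)} = \sqrt{-158 + \frac{20}{31}} = \sqrt{- \frac{4878}{31}} = \frac{3 i \sqrt{16802}}{31}$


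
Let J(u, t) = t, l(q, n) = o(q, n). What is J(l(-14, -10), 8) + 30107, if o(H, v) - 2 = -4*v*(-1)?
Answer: 30115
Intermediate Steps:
o(H, v) = 2 + 4*v (o(H, v) = 2 - 4*v*(-1) = 2 + 4*v)
l(q, n) = 2 + 4*n
J(l(-14, -10), 8) + 30107 = 8 + 30107 = 30115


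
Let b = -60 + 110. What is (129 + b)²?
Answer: 32041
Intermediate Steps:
b = 50
(129 + b)² = (129 + 50)² = 179² = 32041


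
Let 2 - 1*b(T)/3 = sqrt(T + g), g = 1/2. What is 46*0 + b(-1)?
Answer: 6 - 3*I*sqrt(2)/2 ≈ 6.0 - 2.1213*I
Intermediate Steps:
g = 1/2 (g = 1*(1/2) = 1/2 ≈ 0.50000)
b(T) = 6 - 3*sqrt(1/2 + T) (b(T) = 6 - 3*sqrt(T + 1/2) = 6 - 3*sqrt(1/2 + T))
46*0 + b(-1) = 46*0 + (6 - 3*sqrt(2 + 4*(-1))/2) = 0 + (6 - 3*sqrt(2 - 4)/2) = 0 + (6 - 3*I*sqrt(2)/2) = 6 - 3*I*sqrt(2)/2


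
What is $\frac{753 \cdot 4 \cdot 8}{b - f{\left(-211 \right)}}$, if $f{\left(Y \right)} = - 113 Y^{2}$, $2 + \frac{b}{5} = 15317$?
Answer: $\frac{3012}{638431} \approx 0.0047178$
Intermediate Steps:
$b = 76575$ ($b = -10 + 5 \cdot 15317 = -10 + 76585 = 76575$)
$\frac{753 \cdot 4 \cdot 8}{b - f{\left(-211 \right)}} = \frac{753 \cdot 4 \cdot 8}{76575 - - 113 \left(-211\right)^{2}} = \frac{753 \cdot 32}{76575 - \left(-113\right) 44521} = \frac{24096}{76575 - -5030873} = \frac{24096}{76575 + 5030873} = \frac{24096}{5107448} = 24096 \cdot \frac{1}{5107448} = \frac{3012}{638431}$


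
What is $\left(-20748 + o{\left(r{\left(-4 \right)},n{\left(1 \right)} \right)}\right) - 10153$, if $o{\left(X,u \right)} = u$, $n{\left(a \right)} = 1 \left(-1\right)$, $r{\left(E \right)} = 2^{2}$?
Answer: $-30902$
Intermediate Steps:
$r{\left(E \right)} = 4$
$n{\left(a \right)} = -1$
$\left(-20748 + o{\left(r{\left(-4 \right)},n{\left(1 \right)} \right)}\right) - 10153 = \left(-20748 - 1\right) - 10153 = -20749 - 10153 = -30902$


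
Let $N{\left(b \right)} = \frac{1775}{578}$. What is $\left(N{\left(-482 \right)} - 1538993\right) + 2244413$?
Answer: $\frac{407734535}{578} \approx 7.0542 \cdot 10^{5}$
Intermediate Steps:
$N{\left(b \right)} = \frac{1775}{578}$ ($N{\left(b \right)} = 1775 \cdot \frac{1}{578} = \frac{1775}{578}$)
$\left(N{\left(-482 \right)} - 1538993\right) + 2244413 = \left(\frac{1775}{578} - 1538993\right) + 2244413 = - \frac{889536179}{578} + 2244413 = \frac{407734535}{578}$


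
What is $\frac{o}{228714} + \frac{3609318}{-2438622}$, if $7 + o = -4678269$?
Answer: $- \frac{113278225303}{5164324001} \approx -21.935$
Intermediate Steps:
$o = -4678276$ ($o = -7 - 4678269 = -4678276$)
$\frac{o}{228714} + \frac{3609318}{-2438622} = - \frac{4678276}{228714} + \frac{3609318}{-2438622} = \left(-4678276\right) \frac{1}{228714} + 3609318 \left(- \frac{1}{2438622}\right) = - \frac{2339138}{114357} - \frac{601553}{406437} = - \frac{113278225303}{5164324001}$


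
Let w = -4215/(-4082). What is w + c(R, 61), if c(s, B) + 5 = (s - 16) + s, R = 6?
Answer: -32523/4082 ≈ -7.9674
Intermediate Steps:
c(s, B) = -21 + 2*s (c(s, B) = -5 + ((s - 16) + s) = -5 + ((-16 + s) + s) = -5 + (-16 + 2*s) = -21 + 2*s)
w = 4215/4082 (w = -4215*(-1/4082) = 4215/4082 ≈ 1.0326)
w + c(R, 61) = 4215/4082 + (-21 + 2*6) = 4215/4082 + (-21 + 12) = 4215/4082 - 9 = -32523/4082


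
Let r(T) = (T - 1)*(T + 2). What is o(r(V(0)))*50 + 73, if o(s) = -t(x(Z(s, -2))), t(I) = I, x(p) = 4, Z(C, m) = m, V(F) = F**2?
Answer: -127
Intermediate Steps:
r(T) = (-1 + T)*(2 + T)
o(s) = -4 (o(s) = -1*4 = -4)
o(r(V(0)))*50 + 73 = -4*50 + 73 = -200 + 73 = -127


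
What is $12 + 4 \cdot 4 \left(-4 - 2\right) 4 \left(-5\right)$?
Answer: $1932$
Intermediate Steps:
$12 + 4 \cdot 4 \left(-4 - 2\right) 4 \left(-5\right) = 12 + 16 \left(\left(-6\right) 4\right) \left(-5\right) = 12 + 16 \left(-24\right) \left(-5\right) = 12 - -1920 = 12 + 1920 = 1932$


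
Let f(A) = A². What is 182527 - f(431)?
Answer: -3234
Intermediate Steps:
182527 - f(431) = 182527 - 1*431² = 182527 - 1*185761 = 182527 - 185761 = -3234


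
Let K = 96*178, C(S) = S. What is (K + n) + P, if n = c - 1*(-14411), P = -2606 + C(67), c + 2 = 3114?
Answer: 32072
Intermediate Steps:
c = 3112 (c = -2 + 3114 = 3112)
P = -2539 (P = -2606 + 67 = -2539)
K = 17088
n = 17523 (n = 3112 - 1*(-14411) = 3112 + 14411 = 17523)
(K + n) + P = (17088 + 17523) - 2539 = 34611 - 2539 = 32072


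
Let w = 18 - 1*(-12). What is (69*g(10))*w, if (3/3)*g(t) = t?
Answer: 20700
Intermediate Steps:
w = 30 (w = 18 + 12 = 30)
g(t) = t
(69*g(10))*w = (69*10)*30 = 690*30 = 20700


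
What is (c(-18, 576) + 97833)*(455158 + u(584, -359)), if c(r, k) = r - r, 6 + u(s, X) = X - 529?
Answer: 44442009912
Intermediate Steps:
u(s, X) = -535 + X (u(s, X) = -6 + (X - 529) = -6 + (-529 + X) = -535 + X)
c(r, k) = 0
(c(-18, 576) + 97833)*(455158 + u(584, -359)) = (0 + 97833)*(455158 + (-535 - 359)) = 97833*(455158 - 894) = 97833*454264 = 44442009912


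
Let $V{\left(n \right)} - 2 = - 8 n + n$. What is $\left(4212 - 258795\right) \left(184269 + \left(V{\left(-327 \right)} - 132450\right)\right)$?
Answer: $-13775486130$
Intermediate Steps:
$V{\left(n \right)} = 2 - 7 n$ ($V{\left(n \right)} = 2 + \left(- 8 n + n\right) = 2 - 7 n$)
$\left(4212 - 258795\right) \left(184269 + \left(V{\left(-327 \right)} - 132450\right)\right) = \left(4212 - 258795\right) \left(184269 + \left(\left(2 - -2289\right) - 132450\right)\right) = - 254583 \left(184269 + \left(\left(2 + 2289\right) - 132450\right)\right) = - 254583 \left(184269 + \left(2291 - 132450\right)\right) = - 254583 \left(184269 - 130159\right) = \left(-254583\right) 54110 = -13775486130$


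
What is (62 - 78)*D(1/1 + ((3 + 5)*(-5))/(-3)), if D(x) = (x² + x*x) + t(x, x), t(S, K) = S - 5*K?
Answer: -50912/9 ≈ -5656.9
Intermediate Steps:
D(x) = -4*x + 2*x² (D(x) = (x² + x*x) + (x - 5*x) = (x² + x²) - 4*x = 2*x² - 4*x = -4*x + 2*x²)
(62 - 78)*D(1/1 + ((3 + 5)*(-5))/(-3)) = (62 - 78)*(2*(1/1 + ((3 + 5)*(-5))/(-3))*(-2 + (1/1 + ((3 + 5)*(-5))/(-3)))) = -32*(1*1 + (8*(-5))*(-⅓))*(-2 + (1*1 + (8*(-5))*(-⅓))) = -32*(1 - 40*(-⅓))*(-2 + (1 - 40*(-⅓))) = -32*(1 + 40/3)*(-2 + (1 + 40/3)) = -32*43*(-2 + 43/3)/3 = -32*43*37/(3*3) = -16*3182/9 = -50912/9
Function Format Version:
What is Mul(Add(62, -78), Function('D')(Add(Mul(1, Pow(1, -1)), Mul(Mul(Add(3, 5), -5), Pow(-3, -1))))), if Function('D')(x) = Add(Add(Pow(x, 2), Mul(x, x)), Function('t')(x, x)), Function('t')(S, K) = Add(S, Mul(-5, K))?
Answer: Rational(-50912, 9) ≈ -5656.9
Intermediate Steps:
Function('D')(x) = Add(Mul(-4, x), Mul(2, Pow(x, 2))) (Function('D')(x) = Add(Add(Pow(x, 2), Mul(x, x)), Add(x, Mul(-5, x))) = Add(Add(Pow(x, 2), Pow(x, 2)), Mul(-4, x)) = Add(Mul(2, Pow(x, 2)), Mul(-4, x)) = Add(Mul(-4, x), Mul(2, Pow(x, 2))))
Mul(Add(62, -78), Function('D')(Add(Mul(1, Pow(1, -1)), Mul(Mul(Add(3, 5), -5), Pow(-3, -1))))) = Mul(Add(62, -78), Mul(2, Add(Mul(1, Pow(1, -1)), Mul(Mul(Add(3, 5), -5), Pow(-3, -1))), Add(-2, Add(Mul(1, Pow(1, -1)), Mul(Mul(Add(3, 5), -5), Pow(-3, -1)))))) = Mul(-16, Mul(2, Add(Mul(1, 1), Mul(Mul(8, -5), Rational(-1, 3))), Add(-2, Add(Mul(1, 1), Mul(Mul(8, -5), Rational(-1, 3)))))) = Mul(-16, Mul(2, Add(1, Mul(-40, Rational(-1, 3))), Add(-2, Add(1, Mul(-40, Rational(-1, 3)))))) = Mul(-16, Mul(2, Add(1, Rational(40, 3)), Add(-2, Add(1, Rational(40, 3))))) = Mul(-16, Mul(2, Rational(43, 3), Add(-2, Rational(43, 3)))) = Mul(-16, Mul(2, Rational(43, 3), Rational(37, 3))) = Mul(-16, Rational(3182, 9)) = Rational(-50912, 9)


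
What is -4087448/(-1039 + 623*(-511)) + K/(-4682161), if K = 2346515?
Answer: 2298578937031/186930595764 ≈ 12.296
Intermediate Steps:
-4087448/(-1039 + 623*(-511)) + K/(-4682161) = -4087448/(-1039 + 623*(-511)) + 2346515/(-4682161) = -4087448/(-1039 - 318353) + 2346515*(-1/4682161) = -4087448/(-319392) - 2346515/4682161 = -4087448*(-1/319392) - 2346515/4682161 = 510931/39924 - 2346515/4682161 = 2298578937031/186930595764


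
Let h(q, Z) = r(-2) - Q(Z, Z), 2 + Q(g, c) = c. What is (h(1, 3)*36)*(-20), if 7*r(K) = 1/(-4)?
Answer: 5220/7 ≈ 745.71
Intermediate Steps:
Q(g, c) = -2 + c
r(K) = -1/28 (r(K) = (⅐)/(-4) = (⅐)*(-¼) = -1/28)
h(q, Z) = 55/28 - Z (h(q, Z) = -1/28 - (-2 + Z) = -1/28 + (2 - Z) = 55/28 - Z)
(h(1, 3)*36)*(-20) = ((55/28 - 1*3)*36)*(-20) = ((55/28 - 3)*36)*(-20) = -29/28*36*(-20) = -261/7*(-20) = 5220/7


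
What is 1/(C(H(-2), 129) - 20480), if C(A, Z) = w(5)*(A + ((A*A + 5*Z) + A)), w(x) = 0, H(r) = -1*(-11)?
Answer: -1/20480 ≈ -4.8828e-5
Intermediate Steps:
H(r) = 11
C(A, Z) = 0 (C(A, Z) = 0*(A + ((A*A + 5*Z) + A)) = 0*(A + ((A² + 5*Z) + A)) = 0*(A + (A + A² + 5*Z)) = 0*(A² + 2*A + 5*Z) = 0)
1/(C(H(-2), 129) - 20480) = 1/(0 - 20480) = 1/(-20480) = -1/20480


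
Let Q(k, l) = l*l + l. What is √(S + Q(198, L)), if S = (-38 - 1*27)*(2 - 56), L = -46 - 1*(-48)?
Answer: 2*√879 ≈ 59.296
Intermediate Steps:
L = 2 (L = -46 + 48 = 2)
Q(k, l) = l + l² (Q(k, l) = l² + l = l + l²)
S = 3510 (S = (-38 - 27)*(-54) = -65*(-54) = 3510)
√(S + Q(198, L)) = √(3510 + 2*(1 + 2)) = √(3510 + 2*3) = √(3510 + 6) = √3516 = 2*√879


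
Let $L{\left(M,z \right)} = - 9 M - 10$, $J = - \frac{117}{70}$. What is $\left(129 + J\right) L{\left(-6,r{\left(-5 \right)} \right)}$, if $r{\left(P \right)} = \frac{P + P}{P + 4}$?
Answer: $\frac{196086}{35} \approx 5602.5$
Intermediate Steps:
$J = - \frac{117}{70}$ ($J = \left(-117\right) \frac{1}{70} = - \frac{117}{70} \approx -1.6714$)
$r{\left(P \right)} = \frac{2 P}{4 + P}$
$L{\left(M,z \right)} = -10 - 9 M$
$\left(129 + J\right) L{\left(-6,r{\left(-5 \right)} \right)} = \left(129 - \frac{117}{70}\right) \left(-10 - -54\right) = \frac{8913 \left(-10 + 54\right)}{70} = \frac{8913}{70} \cdot 44 = \frac{196086}{35}$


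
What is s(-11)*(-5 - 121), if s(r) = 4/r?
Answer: 504/11 ≈ 45.818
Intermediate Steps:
s(-11)*(-5 - 121) = (4/(-11))*(-5 - 121) = (4*(-1/11))*(-126) = -4/11*(-126) = 504/11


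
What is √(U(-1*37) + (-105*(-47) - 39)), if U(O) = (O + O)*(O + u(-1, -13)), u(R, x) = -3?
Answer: 4*√491 ≈ 88.634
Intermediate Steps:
U(O) = 2*O*(-3 + O) (U(O) = (O + O)*(O - 3) = (2*O)*(-3 + O) = 2*O*(-3 + O))
√(U(-1*37) + (-105*(-47) - 39)) = √(2*(-1*37)*(-3 - 1*37) + (-105*(-47) - 39)) = √(2*(-37)*(-3 - 37) + (4935 - 39)) = √(2*(-37)*(-40) + 4896) = √(2960 + 4896) = √7856 = 4*√491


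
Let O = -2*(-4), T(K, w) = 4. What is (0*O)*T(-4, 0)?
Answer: 0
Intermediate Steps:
O = 8
(0*O)*T(-4, 0) = (0*8)*4 = 0*4 = 0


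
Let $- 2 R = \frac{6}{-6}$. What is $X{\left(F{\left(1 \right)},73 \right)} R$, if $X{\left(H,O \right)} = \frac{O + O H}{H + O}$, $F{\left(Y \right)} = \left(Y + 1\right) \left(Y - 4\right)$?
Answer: $- \frac{365}{134} \approx -2.7239$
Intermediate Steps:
$F{\left(Y \right)} = \left(1 + Y\right) \left(-4 + Y\right)$
$X{\left(H,O \right)} = \frac{O + H O}{H + O}$
$R = \frac{1}{2}$ ($R = - \frac{6 \frac{1}{-6}}{2} = - \frac{6 \left(- \frac{1}{6}\right)}{2} = \left(- \frac{1}{2}\right) \left(-1\right) = \frac{1}{2} \approx 0.5$)
$X{\left(F{\left(1 \right)},73 \right)} R = \frac{73 \left(1 - \left(7 - 1\right)\right)}{\left(-4 + 1^{2} - 3\right) + 73} \cdot \frac{1}{2} = \frac{73 \left(1 - 6\right)}{\left(-4 + 1 - 3\right) + 73} \cdot \frac{1}{2} = \frac{73 \left(1 - 6\right)}{-6 + 73} \cdot \frac{1}{2} = 73 \cdot \frac{1}{67} \left(-5\right) \frac{1}{2} = \left(- \frac{365}{67}\right) \frac{1}{2} = - \frac{365}{134}$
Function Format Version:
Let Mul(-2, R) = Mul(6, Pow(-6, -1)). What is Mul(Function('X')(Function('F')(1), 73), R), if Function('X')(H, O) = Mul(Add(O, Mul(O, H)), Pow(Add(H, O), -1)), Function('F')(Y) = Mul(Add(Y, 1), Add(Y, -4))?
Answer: Rational(-365, 134) ≈ -2.7239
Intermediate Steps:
Function('F')(Y) = Mul(Add(1, Y), Add(-4, Y))
Function('X')(H, O) = Mul(Pow(Add(H, O), -1), Add(O, Mul(H, O))) (Function('X')(H, O) = Mul(Add(O, Mul(H, O)), Pow(Add(H, O), -1)) = Mul(Pow(Add(H, O), -1), Add(O, Mul(H, O))))
R = Rational(1, 2) (R = Mul(Rational(-1, 2), Mul(6, Pow(-6, -1))) = Mul(Rational(-1, 2), Mul(6, Rational(-1, 6))) = Mul(Rational(-1, 2), -1) = Rational(1, 2) ≈ 0.50000)
Mul(Function('X')(Function('F')(1), 73), R) = Mul(Mul(73, Pow(Add(Add(-4, Pow(1, 2), Mul(-3, 1)), 73), -1), Add(1, Add(-4, Pow(1, 2), Mul(-3, 1)))), Rational(1, 2)) = Mul(Mul(73, Pow(Add(Add(-4, 1, -3), 73), -1), Add(1, Add(-4, 1, -3))), Rational(1, 2)) = Mul(Mul(73, Pow(Add(-6, 73), -1), Add(1, -6)), Rational(1, 2)) = Mul(Mul(73, Pow(67, -1), -5), Rational(1, 2)) = Mul(Mul(73, Rational(1, 67), -5), Rational(1, 2)) = Mul(Rational(-365, 67), Rational(1, 2)) = Rational(-365, 134)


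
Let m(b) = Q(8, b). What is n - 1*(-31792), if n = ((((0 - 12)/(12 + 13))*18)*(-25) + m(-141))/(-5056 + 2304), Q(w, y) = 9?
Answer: 87491359/2752 ≈ 31792.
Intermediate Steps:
m(b) = 9
n = -225/2752 (n = ((((0 - 12)/(12 + 13))*18)*(-25) + 9)/(-5056 + 2304) = ((-12/25*18)*(-25) + 9)/(-2752) = ((-12*1/25*18)*(-25) + 9)*(-1/2752) = (-12/25*18*(-25) + 9)*(-1/2752) = (-216/25*(-25) + 9)*(-1/2752) = (216 + 9)*(-1/2752) = 225*(-1/2752) = -225/2752 ≈ -0.081759)
n - 1*(-31792) = -225/2752 - 1*(-31792) = -225/2752 + 31792 = 87491359/2752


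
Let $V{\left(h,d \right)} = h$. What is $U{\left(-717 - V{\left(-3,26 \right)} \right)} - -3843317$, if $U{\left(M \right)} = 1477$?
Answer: $3844794$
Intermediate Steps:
$U{\left(-717 - V{\left(-3,26 \right)} \right)} - -3843317 = 1477 - -3843317 = 1477 + 3843317 = 3844794$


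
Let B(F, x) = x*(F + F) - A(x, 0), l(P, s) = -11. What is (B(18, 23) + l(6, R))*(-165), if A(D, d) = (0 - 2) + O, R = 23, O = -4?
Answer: -135795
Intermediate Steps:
A(D, d) = -6 (A(D, d) = (0 - 2) - 4 = -2 - 4 = -6)
B(F, x) = 6 + 2*F*x (B(F, x) = x*(F + F) - 1*(-6) = x*(2*F) + 6 = 2*F*x + 6 = 6 + 2*F*x)
(B(18, 23) + l(6, R))*(-165) = ((6 + 2*18*23) - 11)*(-165) = ((6 + 828) - 11)*(-165) = (834 - 11)*(-165) = 823*(-165) = -135795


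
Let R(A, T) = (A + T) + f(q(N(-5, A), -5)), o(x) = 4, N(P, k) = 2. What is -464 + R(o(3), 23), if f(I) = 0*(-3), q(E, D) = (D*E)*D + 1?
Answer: -437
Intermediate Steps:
q(E, D) = 1 + E*D² (q(E, D) = E*D² + 1 = 1 + E*D²)
f(I) = 0
R(A, T) = A + T (R(A, T) = (A + T) + 0 = A + T)
-464 + R(o(3), 23) = -464 + (4 + 23) = -464 + 27 = -437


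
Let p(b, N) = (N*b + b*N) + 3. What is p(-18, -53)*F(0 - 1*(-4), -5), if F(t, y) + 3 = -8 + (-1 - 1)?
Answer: -24843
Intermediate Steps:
p(b, N) = 3 + 2*N*b (p(b, N) = (N*b + N*b) + 3 = 2*N*b + 3 = 3 + 2*N*b)
F(t, y) = -13 (F(t, y) = -3 + (-8 + (-1 - 1)) = -3 + (-8 - 2) = -3 - 10 = -13)
p(-18, -53)*F(0 - 1*(-4), -5) = (3 + 2*(-53)*(-18))*(-13) = (3 + 1908)*(-13) = 1911*(-13) = -24843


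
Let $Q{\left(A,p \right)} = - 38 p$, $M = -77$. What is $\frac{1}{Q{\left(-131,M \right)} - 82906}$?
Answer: $- \frac{1}{79980} \approx -1.2503 \cdot 10^{-5}$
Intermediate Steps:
$\frac{1}{Q{\left(-131,M \right)} - 82906} = \frac{1}{\left(-38\right) \left(-77\right) - 82906} = \frac{1}{2926 - 82906} = \frac{1}{-79980} = - \frac{1}{79980}$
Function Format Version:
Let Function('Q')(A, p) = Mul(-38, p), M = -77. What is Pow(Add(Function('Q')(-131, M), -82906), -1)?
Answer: Rational(-1, 79980) ≈ -1.2503e-5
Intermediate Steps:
Pow(Add(Function('Q')(-131, M), -82906), -1) = Pow(Add(Mul(-38, -77), -82906), -1) = Pow(Add(2926, -82906), -1) = Pow(-79980, -1) = Rational(-1, 79980)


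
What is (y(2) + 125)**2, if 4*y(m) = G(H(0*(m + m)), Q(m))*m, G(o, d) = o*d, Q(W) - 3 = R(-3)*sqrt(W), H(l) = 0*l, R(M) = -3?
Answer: 15625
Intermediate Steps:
H(l) = 0
Q(W) = 3 - 3*sqrt(W)
G(o, d) = d*o
y(m) = 0 (y(m) = (((3 - 3*sqrt(m))*0)*m)/4 = (0*m)/4 = (1/4)*0 = 0)
(y(2) + 125)**2 = (0 + 125)**2 = 125**2 = 15625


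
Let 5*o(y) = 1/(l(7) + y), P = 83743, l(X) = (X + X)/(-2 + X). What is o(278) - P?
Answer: -117575171/1404 ≈ -83743.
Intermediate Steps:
l(X) = 2*X/(-2 + X) (l(X) = (2*X)/(-2 + X) = 2*X/(-2 + X))
o(y) = 1/(5*(14/5 + y)) (o(y) = 1/(5*(2*7/(-2 + 7) + y)) = 1/(5*(2*7/5 + y)) = 1/(5*(2*7*(⅕) + y)) = 1/(5*(14/5 + y)))
o(278) - P = 1/(14 + 5*278) - 1*83743 = 1/(14 + 1390) - 83743 = 1/1404 - 83743 = -117575171/1404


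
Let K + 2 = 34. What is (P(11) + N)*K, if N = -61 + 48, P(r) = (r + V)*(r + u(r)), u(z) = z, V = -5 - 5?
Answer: 288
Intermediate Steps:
K = 32 (K = -2 + 34 = 32)
V = -10
P(r) = 2*r*(-10 + r) (P(r) = (r - 10)*(r + r) = (-10 + r)*(2*r) = 2*r*(-10 + r))
N = -13
(P(11) + N)*K = (2*11*(-10 + 11) - 13)*32 = (2*11*1 - 13)*32 = (22 - 13)*32 = 9*32 = 288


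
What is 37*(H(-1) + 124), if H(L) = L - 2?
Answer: 4477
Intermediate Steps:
H(L) = -2 + L
37*(H(-1) + 124) = 37*((-2 - 1) + 124) = 37*(-3 + 124) = 37*121 = 4477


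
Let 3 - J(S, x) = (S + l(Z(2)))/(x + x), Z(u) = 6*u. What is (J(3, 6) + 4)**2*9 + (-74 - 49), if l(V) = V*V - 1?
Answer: 469/4 ≈ 117.25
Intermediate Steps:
l(V) = -1 + V**2 (l(V) = V**2 - 1 = -1 + V**2)
J(S, x) = 3 - (143 + S)/(2*x) (J(S, x) = 3 - (S + (-1 + (6*2)**2))/(x + x) = 3 - (S + (-1 + 12**2))/(2*x) = 3 - (S + (-1 + 144))*1/(2*x) = 3 - (S + 143)*1/(2*x) = 3 - (143 + S)*1/(2*x) = 3 - (143 + S)/(2*x))
(J(3, 6) + 4)**2*9 + (-74 - 49) = ((1/2)*(-143 - 1*3 + 6*6)/6 + 4)**2*9 + (-74 - 49) = ((1/2)*(1/6)*(-143 - 3 + 36) + 4)**2*9 - 123 = ((1/2)*(1/6)*(-110) + 4)**2*9 - 123 = (-55/6 + 4)**2*9 - 123 = (-31/6)**2*9 - 123 = (961/36)*9 - 123 = 961/4 - 123 = 469/4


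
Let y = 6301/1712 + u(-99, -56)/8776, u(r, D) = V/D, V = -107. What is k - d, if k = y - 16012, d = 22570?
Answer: -2028671473979/52585792 ≈ -38578.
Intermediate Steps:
u(r, D) = -107/D
y = 193552965/52585792 (y = 6301/1712 - 107/(-56)/8776 = 6301*(1/1712) - 107*(-1/56)*(1/8776) = 6301/1712 + (107/56)*(1/8776) = 6301/1712 + 107/491456 = 193552965/52585792 ≈ 3.6807)
k = -841810148539/52585792 (k = 193552965/52585792 - 16012 = -841810148539/52585792 ≈ -16008.)
k - d = -841810148539/52585792 - 1*22570 = -841810148539/52585792 - 22570 = -2028671473979/52585792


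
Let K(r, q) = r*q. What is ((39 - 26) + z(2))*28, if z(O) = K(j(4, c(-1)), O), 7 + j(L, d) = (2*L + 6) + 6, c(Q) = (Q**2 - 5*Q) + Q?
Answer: 1092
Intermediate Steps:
c(Q) = Q**2 - 4*Q
j(L, d) = 5 + 2*L (j(L, d) = -7 + ((2*L + 6) + 6) = -7 + ((6 + 2*L) + 6) = -7 + (12 + 2*L) = 5 + 2*L)
K(r, q) = q*r
z(O) = 13*O (z(O) = O*(5 + 2*4) = O*(5 + 8) = O*13 = 13*O)
((39 - 26) + z(2))*28 = ((39 - 26) + 13*2)*28 = (13 + 26)*28 = 39*28 = 1092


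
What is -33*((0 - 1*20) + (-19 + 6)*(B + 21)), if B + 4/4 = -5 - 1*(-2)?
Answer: 7953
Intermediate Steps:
B = -4 (B = -1 + (-5 - 1*(-2)) = -1 + (-5 + 2) = -1 - 3 = -4)
-33*((0 - 1*20) + (-19 + 6)*(B + 21)) = -33*((0 - 1*20) + (-19 + 6)*(-4 + 21)) = -33*((0 - 20) - 13*17) = -33*(-20 - 221) = -33*(-241) = 7953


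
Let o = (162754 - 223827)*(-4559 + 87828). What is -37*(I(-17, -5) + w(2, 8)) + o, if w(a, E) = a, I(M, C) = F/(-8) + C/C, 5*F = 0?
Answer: -5085487748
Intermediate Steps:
F = 0 (F = (1/5)*0 = 0)
I(M, C) = 1 (I(M, C) = 0/(-8) + C/C = 0*(-1/8) + 1 = 0 + 1 = 1)
o = -5085487637 (o = -61073*83269 = -5085487637)
-37*(I(-17, -5) + w(2, 8)) + o = -37*(1 + 2) - 5085487637 = -37*3 - 5085487637 = -111 - 5085487637 = -5085487748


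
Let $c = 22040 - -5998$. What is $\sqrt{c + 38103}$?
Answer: $3 \sqrt{7349} \approx 257.18$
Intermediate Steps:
$c = 28038$ ($c = 22040 + 5998 = 28038$)
$\sqrt{c + 38103} = \sqrt{28038 + 38103} = \sqrt{66141} = 3 \sqrt{7349}$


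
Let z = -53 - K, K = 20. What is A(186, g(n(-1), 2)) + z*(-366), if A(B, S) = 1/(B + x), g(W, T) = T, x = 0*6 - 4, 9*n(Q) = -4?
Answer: 4862677/182 ≈ 26718.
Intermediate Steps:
n(Q) = -4/9 (n(Q) = (1/9)*(-4) = -4/9)
x = -4 (x = 0 - 4 = -4)
A(B, S) = 1/(-4 + B) (A(B, S) = 1/(B - 4) = 1/(-4 + B))
z = -73 (z = -53 - 1*20 = -53 - 20 = -73)
A(186, g(n(-1), 2)) + z*(-366) = 1/(-4 + 186) - 73*(-366) = 1/182 + 26718 = 4862677/182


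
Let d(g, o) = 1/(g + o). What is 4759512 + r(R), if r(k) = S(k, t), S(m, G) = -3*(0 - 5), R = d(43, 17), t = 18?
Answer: 4759527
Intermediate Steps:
R = 1/60 (R = 1/(43 + 17) = 1/60 ≈ 0.016667)
S(m, G) = 15 (S(m, G) = -3*(-5) = 15)
r(k) = 15
4759512 + r(R) = 4759512 + 15 = 4759527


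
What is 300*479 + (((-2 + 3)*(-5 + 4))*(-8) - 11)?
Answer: 143697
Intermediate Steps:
300*479 + (((-2 + 3)*(-5 + 4))*(-8) - 11) = 143700 + ((1*(-1))*(-8) - 11) = 143700 + (-1*(-8) - 11) = 143700 + (8 - 11) = 143700 - 3 = 143697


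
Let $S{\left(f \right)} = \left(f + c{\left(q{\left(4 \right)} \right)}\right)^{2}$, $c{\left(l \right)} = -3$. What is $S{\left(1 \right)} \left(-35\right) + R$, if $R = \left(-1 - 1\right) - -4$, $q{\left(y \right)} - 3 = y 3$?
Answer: $-138$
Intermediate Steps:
$q{\left(y \right)} = 3 + 3 y$ ($q{\left(y \right)} = 3 + y 3 = 3 + 3 y$)
$S{\left(f \right)} = \left(-3 + f\right)^{2}$ ($S{\left(f \right)} = \left(f - 3\right)^{2} = \left(-3 + f\right)^{2}$)
$R = 2$ ($R = -2 + 4 = 2$)
$S{\left(1 \right)} \left(-35\right) + R = \left(-3 + 1\right)^{2} \left(-35\right) + 2 = \left(-2\right)^{2} \left(-35\right) + 2 = 4 \left(-35\right) + 2 = -140 + 2 = -138$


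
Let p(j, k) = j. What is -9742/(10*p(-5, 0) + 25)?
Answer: 9742/25 ≈ 389.68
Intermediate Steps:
-9742/(10*p(-5, 0) + 25) = -9742/(10*(-5) + 25) = -9742/(-50 + 25) = -9742/(-25) = -9742*(-1/25) = 9742/25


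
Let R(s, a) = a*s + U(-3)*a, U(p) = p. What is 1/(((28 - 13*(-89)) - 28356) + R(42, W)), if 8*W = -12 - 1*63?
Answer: -8/220293 ≈ -3.6315e-5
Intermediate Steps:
W = -75/8 (W = (-12 - 1*63)/8 = (-12 - 63)/8 = (⅛)*(-75) = -75/8 ≈ -9.3750)
R(s, a) = -3*a + a*s (R(s, a) = a*s - 3*a = -3*a + a*s)
1/(((28 - 13*(-89)) - 28356) + R(42, W)) = 1/(((28 - 13*(-89)) - 28356) - 75*(-3 + 42)/8) = 1/(((28 + 1157) - 28356) - 75/8*39) = 1/((1185 - 28356) - 2925/8) = 1/(-27171 - 2925/8) = 1/(-220293/8) = -8/220293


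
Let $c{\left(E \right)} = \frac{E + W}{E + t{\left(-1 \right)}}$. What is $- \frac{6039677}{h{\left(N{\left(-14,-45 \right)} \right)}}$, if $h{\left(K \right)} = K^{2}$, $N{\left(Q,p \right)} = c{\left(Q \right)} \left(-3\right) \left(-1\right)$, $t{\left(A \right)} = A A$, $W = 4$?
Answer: $- \frac{1020705413}{900} \approx -1.1341 \cdot 10^{6}$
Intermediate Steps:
$t{\left(A \right)} = A^{2}$
$c{\left(E \right)} = \frac{4 + E}{1 + E}$ ($c{\left(E \right)} = \frac{E + 4}{E + \left(-1\right)^{2}} = \frac{4 + E}{E + 1} = \frac{4 + E}{1 + E}$)
$N{\left(Q,p \right)} = \frac{3 \left(4 + Q\right)}{1 + Q}$ ($N{\left(Q,p \right)} = \frac{4 + Q}{1 + Q} \left(-3\right) \left(-1\right) = - \frac{3 \left(4 + Q\right)}{1 + Q} \left(-1\right) = \frac{3 \left(4 + Q\right)}{1 + Q}$)
$- \frac{6039677}{h{\left(N{\left(-14,-45 \right)} \right)}} = - \frac{6039677}{\left(\frac{3 \left(4 - 14\right)}{1 - 14}\right)^{2}} = - \frac{6039677}{\left(3 \frac{1}{-13} \left(-10\right)\right)^{2}} = - \frac{6039677}{\left(3 \left(- \frac{1}{13}\right) \left(-10\right)\right)^{2}} = - \frac{6039677}{\left(\frac{30}{13}\right)^{2}} = - \frac{6039677}{\frac{900}{169}} = \left(-6039677\right) \frac{169}{900} = - \frac{1020705413}{900}$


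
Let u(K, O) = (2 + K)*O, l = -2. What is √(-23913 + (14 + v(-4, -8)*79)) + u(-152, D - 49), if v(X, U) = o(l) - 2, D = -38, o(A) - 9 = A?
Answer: 13050 + 4*I*√1469 ≈ 13050.0 + 153.31*I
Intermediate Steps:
o(A) = 9 + A
v(X, U) = 5 (v(X, U) = (9 - 2) - 2 = 7 - 2 = 5)
u(K, O) = O*(2 + K)
√(-23913 + (14 + v(-4, -8)*79)) + u(-152, D - 49) = √(-23913 + (14 + 5*79)) + (-38 - 49)*(2 - 152) = √(-23913 + (14 + 395)) - 87*(-150) = √(-23913 + 409) + 13050 = √(-23504) + 13050 = 4*I*√1469 + 13050 = 13050 + 4*I*√1469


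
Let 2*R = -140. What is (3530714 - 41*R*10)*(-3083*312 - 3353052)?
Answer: -15358686320472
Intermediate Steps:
R = -70 (R = (1/2)*(-140) = -70)
(3530714 - 41*R*10)*(-3083*312 - 3353052) = (3530714 - 41*(-70)*10)*(-3083*312 - 3353052) = (3530714 + 2870*10)*(-961896 - 3353052) = (3530714 + 28700)*(-4314948) = 3559414*(-4314948) = -15358686320472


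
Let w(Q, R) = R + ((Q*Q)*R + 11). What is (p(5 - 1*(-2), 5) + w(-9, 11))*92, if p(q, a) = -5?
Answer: 83536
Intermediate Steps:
w(Q, R) = 11 + R + R*Q**2 (w(Q, R) = R + (Q**2*R + 11) = R + (R*Q**2 + 11) = R + (11 + R*Q**2) = 11 + R + R*Q**2)
(p(5 - 1*(-2), 5) + w(-9, 11))*92 = (-5 + (11 + 11 + 11*(-9)**2))*92 = (-5 + (11 + 11 + 11*81))*92 = (-5 + (11 + 11 + 891))*92 = (-5 + 913)*92 = 908*92 = 83536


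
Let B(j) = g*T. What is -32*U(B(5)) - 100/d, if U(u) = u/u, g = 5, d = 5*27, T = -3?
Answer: -884/27 ≈ -32.741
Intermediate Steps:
d = 135
B(j) = -15 (B(j) = 5*(-3) = -15)
U(u) = 1
-32*U(B(5)) - 100/d = -32*1 - 100/135 = -32 - 100*1/135 = -32 - 20/27 = -884/27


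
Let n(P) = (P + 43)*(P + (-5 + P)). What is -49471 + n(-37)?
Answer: -49945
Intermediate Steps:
n(P) = (-5 + 2*P)*(43 + P) (n(P) = (43 + P)*(-5 + 2*P) = (-5 + 2*P)*(43 + P))
-49471 + n(-37) = -49471 + (-215 + 2*(-37)² + 81*(-37)) = -49471 + (-215 + 2*1369 - 2997) = -49471 + (-215 + 2738 - 2997) = -49471 - 474 = -49945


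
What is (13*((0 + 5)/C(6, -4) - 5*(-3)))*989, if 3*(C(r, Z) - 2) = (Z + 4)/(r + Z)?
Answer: 449995/2 ≈ 2.2500e+5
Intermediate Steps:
C(r, Z) = 2 + (4 + Z)/(3*(Z + r)) (C(r, Z) = 2 + ((Z + 4)/(r + Z))/3 = 2 + ((4 + Z)/(Z + r))/3 = 2 + (4 + Z)/(3*(Z + r)))
(13*((0 + 5)/C(6, -4) - 5*(-3)))*989 = (13*((0 + 5)/(((4 + 6*6 + 7*(-4))/(3*(-4 + 6)))) - 5*(-3)))*989 = (13*(5/(((⅓)*(4 + 36 - 28)/2)) + 15))*989 = (13*(5/(((⅓)*(½)*12)) + 15))*989 = (13*(5/2 + 15))*989 = (13*(35/2))*989 = (455/2)*989 = 449995/2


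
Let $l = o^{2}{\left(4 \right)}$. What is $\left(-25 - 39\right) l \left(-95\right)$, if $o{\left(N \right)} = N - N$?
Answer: $0$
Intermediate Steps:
$o{\left(N \right)} = 0$
$l = 0$ ($l = 0^{2} = 0$)
$\left(-25 - 39\right) l \left(-95\right) = \left(-25 - 39\right) 0 \left(-95\right) = \left(-64\right) 0 \left(-95\right) = 0 \left(-95\right) = 0$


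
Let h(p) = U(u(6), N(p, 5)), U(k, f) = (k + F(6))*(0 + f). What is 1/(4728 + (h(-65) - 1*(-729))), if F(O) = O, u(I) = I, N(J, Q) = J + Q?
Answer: 1/4737 ≈ 0.00021110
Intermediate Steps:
U(k, f) = f*(6 + k) (U(k, f) = (k + 6)*(0 + f) = (6 + k)*f = f*(6 + k))
h(p) = 60 + 12*p (h(p) = (p + 5)*(6 + 6) = (5 + p)*12 = 60 + 12*p)
1/(4728 + (h(-65) - 1*(-729))) = 1/(4728 + ((60 + 12*(-65)) - 1*(-729))) = 1/(4728 + ((60 - 780) + 729)) = 1/(4728 + (-720 + 729)) = 1/(4728 + 9) = 1/4737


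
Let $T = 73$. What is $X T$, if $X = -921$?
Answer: $-67233$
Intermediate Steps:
$X T = \left(-921\right) 73 = -67233$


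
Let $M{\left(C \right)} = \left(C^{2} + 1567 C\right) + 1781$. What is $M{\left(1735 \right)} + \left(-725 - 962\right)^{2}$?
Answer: $8576720$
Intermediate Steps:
$M{\left(C \right)} = 1781 + C^{2} + 1567 C$
$M{\left(1735 \right)} + \left(-725 - 962\right)^{2} = \left(1781 + 1735^{2} + 1567 \cdot 1735\right) + \left(-725 - 962\right)^{2} = \left(1781 + 3010225 + 2718745\right) + \left(-1687\right)^{2} = 5730751 + 2845969 = 8576720$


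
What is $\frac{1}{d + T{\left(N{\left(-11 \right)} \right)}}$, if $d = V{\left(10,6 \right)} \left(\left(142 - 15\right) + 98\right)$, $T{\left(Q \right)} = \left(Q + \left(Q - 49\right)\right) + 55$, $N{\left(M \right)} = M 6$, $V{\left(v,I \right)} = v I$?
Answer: $\frac{1}{13374} \approx 7.4772 \cdot 10^{-5}$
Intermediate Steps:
$V{\left(v,I \right)} = I v$
$N{\left(M \right)} = 6 M$
$T{\left(Q \right)} = 6 + 2 Q$ ($T{\left(Q \right)} = \left(Q + \left(-49 + Q\right)\right) + 55 = \left(-49 + 2 Q\right) + 55 = 6 + 2 Q$)
$d = 13500$ ($d = 6 \cdot 10 \left(\left(142 - 15\right) + 98\right) = 60 \left(127 + 98\right) = 60 \cdot 225 = 13500$)
$\frac{1}{d + T{\left(N{\left(-11 \right)} \right)}} = \frac{1}{13500 + \left(6 + 2 \cdot 6 \left(-11\right)\right)} = \frac{1}{13500 + \left(6 + 2 \left(-66\right)\right)} = \frac{1}{13500 + \left(6 - 132\right)} = \frac{1}{13500 - 126} = \frac{1}{13374}$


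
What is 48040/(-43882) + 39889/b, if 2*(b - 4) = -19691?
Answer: -2223194758/431864703 ≈ -5.1479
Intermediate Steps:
b = -19683/2 (b = 4 + (½)*(-19691) = 4 - 19691/2 = -19683/2 ≈ -9841.5)
48040/(-43882) + 39889/b = 48040/(-43882) + 39889/(-19683/2) = 48040*(-1/43882) + 39889*(-2/19683) = -24020/21941 - 79778/19683 = -2223194758/431864703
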